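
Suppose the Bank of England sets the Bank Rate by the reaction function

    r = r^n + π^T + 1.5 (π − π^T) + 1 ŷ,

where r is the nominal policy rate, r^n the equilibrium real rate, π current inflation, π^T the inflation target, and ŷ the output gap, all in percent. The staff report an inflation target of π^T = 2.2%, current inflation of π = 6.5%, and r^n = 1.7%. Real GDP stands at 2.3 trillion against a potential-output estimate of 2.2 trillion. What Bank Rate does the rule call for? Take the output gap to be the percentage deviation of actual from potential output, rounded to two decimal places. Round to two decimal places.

Output gap = 100 × (2.3 − 2.2) / 2.2 = 4.55%.
r = 1.70 + 2.20 + 1.5 × (6.50 − 2.20) + 1 × 4.55
   = 1.70 + 2.2 + 6.45 + 4.55 = 14.90

14.90%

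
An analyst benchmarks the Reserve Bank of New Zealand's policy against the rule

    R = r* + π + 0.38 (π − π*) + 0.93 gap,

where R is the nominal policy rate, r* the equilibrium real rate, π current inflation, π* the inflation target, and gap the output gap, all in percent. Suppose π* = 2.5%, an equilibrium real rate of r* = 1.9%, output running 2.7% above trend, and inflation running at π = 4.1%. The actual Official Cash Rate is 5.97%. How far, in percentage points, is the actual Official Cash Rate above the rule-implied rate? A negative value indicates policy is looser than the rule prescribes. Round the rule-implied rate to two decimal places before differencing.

Output 2.7% above potential → gap = 2.7.
R = 1.9 + 4.1 + 0.38 × (4.1 − 2.5) + 0.93 × 2.7
   = 1.9 + 4.1 + 0.608 + 2.511 = 9.12
Deviation = 5.97 − 9.12 = -3.15 pp.

-3.15 pp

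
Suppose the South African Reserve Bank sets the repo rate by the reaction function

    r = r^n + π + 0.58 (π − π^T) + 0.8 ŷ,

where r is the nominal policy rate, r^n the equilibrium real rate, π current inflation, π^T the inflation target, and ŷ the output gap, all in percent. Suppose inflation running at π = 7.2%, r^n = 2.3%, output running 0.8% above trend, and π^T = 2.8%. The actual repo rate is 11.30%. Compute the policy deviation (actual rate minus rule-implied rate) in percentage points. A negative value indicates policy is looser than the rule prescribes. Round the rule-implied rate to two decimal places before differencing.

Output 0.8% above potential → ŷ = 0.8.
r = 2.3 + 7.2 + 0.58 × (7.2 − 2.8) + 0.8 × 0.8
   = 2.3 + 7.2 + 2.552 + 0.64 = 12.69
Deviation = 11.30 − 12.69 = -1.39 pp.

-1.39 pp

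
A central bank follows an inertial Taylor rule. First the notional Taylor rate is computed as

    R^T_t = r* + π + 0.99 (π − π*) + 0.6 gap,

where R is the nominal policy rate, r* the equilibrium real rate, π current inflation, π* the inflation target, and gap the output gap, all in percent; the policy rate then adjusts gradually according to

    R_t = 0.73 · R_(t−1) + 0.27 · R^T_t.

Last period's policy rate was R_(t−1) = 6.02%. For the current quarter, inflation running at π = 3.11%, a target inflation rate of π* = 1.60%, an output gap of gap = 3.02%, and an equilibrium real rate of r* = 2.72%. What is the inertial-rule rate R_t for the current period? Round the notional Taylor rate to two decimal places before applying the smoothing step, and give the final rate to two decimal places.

R^T_t = 2.72 + 3.11 + 0.99 × (3.11 − 1.60) + 0.6 × 3.02
   = 2.72 + 3.11 + 1.4949 + 1.812 = 9.14
R_t = 0.73 × 6.02 + 0.27 × 9.14 = 4.3946 + 2.4678 = 6.86

6.86%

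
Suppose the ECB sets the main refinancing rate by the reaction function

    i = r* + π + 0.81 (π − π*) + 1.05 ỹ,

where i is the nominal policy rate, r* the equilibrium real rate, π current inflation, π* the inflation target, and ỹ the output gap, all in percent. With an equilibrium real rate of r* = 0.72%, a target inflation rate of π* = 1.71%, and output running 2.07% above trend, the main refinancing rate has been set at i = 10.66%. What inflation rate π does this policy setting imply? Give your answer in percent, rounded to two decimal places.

5.06%

Output 2.07% above potential → ỹ = 2.07.
Collecting π: i = r* + (1 + 0.81) π − 0.81 π* + 1.05 ỹ
1.81 π = 10.66 − 0.72 + 0.81 × 1.71 − 1.05 × 2.07 = 9.1516
π = 9.1516 / 1.81 = 5.06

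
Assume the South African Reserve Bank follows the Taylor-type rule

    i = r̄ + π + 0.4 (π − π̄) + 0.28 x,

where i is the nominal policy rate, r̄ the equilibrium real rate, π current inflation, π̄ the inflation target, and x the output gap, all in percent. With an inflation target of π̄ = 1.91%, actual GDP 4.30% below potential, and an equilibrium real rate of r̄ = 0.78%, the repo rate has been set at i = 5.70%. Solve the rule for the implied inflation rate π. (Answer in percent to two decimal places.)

Output 4.30% below potential → x = -4.30.
Collecting π: i = r̄ + (1 + 0.4) π − 0.4 π̄ + 0.28 x
1.4 π = 5.70 − 0.78 + 0.4 × 1.91 − 0.28 × (-4.30) = 6.888
π = 6.888 / 1.4 = 4.92

4.92%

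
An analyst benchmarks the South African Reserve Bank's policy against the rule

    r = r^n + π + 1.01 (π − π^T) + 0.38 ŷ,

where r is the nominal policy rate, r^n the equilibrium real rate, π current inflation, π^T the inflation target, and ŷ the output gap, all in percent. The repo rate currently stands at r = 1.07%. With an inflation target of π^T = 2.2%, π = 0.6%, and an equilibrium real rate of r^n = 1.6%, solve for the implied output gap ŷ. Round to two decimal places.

0.38 ŷ = 1.07 − 1.6 − 0.6 − 1.01 × (0.6 − 2.2) = 0.486
ŷ = 0.486 / 0.38 = 1.28

1.28%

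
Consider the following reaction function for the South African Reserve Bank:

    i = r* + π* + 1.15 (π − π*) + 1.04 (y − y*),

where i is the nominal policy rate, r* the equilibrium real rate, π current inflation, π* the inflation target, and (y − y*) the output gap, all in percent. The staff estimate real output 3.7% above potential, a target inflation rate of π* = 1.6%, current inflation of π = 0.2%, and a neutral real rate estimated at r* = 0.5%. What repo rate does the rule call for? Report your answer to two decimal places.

4.34%

Output 3.7% above potential → (y − y*) = 3.7.
i = 0.5 + 1.6 + 1.15 × (0.2 − 1.6) + 1.04 × 3.7
   = 0.5 + 1.6 − 1.61 + 3.848 = 4.34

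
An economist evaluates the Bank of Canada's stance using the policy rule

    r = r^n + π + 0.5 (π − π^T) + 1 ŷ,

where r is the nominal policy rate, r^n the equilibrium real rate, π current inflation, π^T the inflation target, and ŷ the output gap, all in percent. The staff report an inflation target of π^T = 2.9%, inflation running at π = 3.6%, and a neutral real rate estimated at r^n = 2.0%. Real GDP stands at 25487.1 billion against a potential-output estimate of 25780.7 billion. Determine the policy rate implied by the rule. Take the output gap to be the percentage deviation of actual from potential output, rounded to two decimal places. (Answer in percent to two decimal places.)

4.81%

Output gap = 100 × (25487.1 − 25780.7) / 25780.7 = -1.14%.
r = 2.00 + 3.60 + 0.5 × (3.60 − 2.90) + 1 × (-1.14)
   = 2.00 + 3.6 + 0.35 − 1.14 = 4.81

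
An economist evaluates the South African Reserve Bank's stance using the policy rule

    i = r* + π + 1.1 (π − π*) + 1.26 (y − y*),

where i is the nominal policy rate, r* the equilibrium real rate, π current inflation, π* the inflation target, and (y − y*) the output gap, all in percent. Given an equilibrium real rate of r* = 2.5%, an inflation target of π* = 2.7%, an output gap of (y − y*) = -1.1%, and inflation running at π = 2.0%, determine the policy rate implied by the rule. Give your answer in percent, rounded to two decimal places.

i = 2.5 + 2.0 + 1.1 × (2.0 − 2.7) + 1.26 × (-1.1)
   = 2.5 + 2 − 0.77 − 1.386 = 2.34

2.34%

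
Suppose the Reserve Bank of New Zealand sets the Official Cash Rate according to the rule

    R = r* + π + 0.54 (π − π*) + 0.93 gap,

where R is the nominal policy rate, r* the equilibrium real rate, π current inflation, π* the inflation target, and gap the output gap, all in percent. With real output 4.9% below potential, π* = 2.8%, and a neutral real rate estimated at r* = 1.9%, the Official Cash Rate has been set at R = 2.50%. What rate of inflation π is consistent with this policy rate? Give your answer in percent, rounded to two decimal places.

Output 4.9% below potential → gap = -4.9.
Collecting π: R = r* + (1 + 0.54) π − 0.54 π* + 0.93 gap
1.54 π = 2.50 − 1.9 + 0.54 × 2.8 − 0.93 × (-4.9) = 6.669
π = 6.669 / 1.54 = 4.33

4.33%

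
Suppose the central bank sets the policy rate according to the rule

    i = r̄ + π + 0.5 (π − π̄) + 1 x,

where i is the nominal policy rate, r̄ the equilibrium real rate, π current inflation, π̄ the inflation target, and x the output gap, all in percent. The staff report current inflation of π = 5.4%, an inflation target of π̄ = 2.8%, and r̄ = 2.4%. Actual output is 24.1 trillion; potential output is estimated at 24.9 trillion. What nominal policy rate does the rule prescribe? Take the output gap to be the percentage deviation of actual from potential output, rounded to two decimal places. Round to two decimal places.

Output gap = 100 × (24.1 − 24.9) / 24.9 = -3.21%.
i = 2.40 + 5.40 + 0.5 × (5.40 − 2.80) + 1 × (-3.21)
   = 2.40 + 5.4 + 1.3 − 3.21 = 5.89

5.89%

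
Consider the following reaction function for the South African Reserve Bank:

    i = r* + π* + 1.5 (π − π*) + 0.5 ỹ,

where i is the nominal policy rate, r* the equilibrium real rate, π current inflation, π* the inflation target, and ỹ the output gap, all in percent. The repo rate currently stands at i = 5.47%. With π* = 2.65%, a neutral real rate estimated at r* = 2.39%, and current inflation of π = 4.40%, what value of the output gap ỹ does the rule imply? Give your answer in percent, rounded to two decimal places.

0.5 ỹ = 5.47 − 2.39 − 2.65 − 1.5 × (4.40 − 2.65) = -2.195
ỹ = -2.195 / 0.5 = -4.39

-4.39%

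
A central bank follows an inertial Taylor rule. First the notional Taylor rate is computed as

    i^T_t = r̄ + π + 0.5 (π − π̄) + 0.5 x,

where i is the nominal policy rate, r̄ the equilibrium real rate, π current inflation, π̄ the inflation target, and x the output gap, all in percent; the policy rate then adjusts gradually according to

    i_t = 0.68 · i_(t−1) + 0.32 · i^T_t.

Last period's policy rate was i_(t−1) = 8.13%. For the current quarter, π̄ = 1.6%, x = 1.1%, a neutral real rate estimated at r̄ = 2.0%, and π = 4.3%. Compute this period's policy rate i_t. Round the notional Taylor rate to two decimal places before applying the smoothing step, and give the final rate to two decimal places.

i^T_t = 2.0 + 4.3 + 0.5 × (4.3 − 1.6) + 0.5 × 1.1
   = 2.0 + 4.3 + 1.35 + 0.55 = 8.20
i_t = 0.68 × 8.13 + 0.32 × 8.20 = 5.5284 + 2.624 = 8.15

8.15%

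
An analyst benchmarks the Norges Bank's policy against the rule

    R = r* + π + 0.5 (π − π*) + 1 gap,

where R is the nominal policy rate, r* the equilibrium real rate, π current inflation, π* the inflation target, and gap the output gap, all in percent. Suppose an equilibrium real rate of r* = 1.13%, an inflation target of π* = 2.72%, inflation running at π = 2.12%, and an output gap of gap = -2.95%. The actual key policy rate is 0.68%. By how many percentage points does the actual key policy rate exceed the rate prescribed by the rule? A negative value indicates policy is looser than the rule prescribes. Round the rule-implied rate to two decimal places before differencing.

R = 1.13 + 2.12 + 0.5 × (2.12 − 2.72) + 1 × (-2.95)
   = 1.13 + 2.12 − 0.3 − 2.95 = 0.00
Deviation = 0.68 − 0.00 = 0.68 pp.

0.68 pp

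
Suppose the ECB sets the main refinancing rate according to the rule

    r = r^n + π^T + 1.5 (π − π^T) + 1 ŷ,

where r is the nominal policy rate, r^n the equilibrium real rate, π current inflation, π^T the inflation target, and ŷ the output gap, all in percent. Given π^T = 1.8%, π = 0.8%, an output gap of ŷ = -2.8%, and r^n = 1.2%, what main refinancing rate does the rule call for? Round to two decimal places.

-1.30%

r = 1.2 + 1.8 + 1.5 × (0.8 − 1.8) + 1 × (-2.8)
   = 1.2 + 1.8 − 1.5 − 2.8 = -1.30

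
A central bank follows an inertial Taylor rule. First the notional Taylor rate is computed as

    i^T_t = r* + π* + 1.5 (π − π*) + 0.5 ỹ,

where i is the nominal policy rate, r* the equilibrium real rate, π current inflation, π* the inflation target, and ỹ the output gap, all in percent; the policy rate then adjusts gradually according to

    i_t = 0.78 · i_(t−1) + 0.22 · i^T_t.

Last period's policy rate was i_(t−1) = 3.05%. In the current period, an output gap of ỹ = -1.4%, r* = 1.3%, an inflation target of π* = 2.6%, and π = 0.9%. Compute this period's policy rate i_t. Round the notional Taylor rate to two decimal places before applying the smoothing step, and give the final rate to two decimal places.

2.52%

i^T_t = 1.3 + 2.6 + 1.5 × (0.9 − 2.6) + 0.5 × (-1.4)
   = 1.3 + 2.6 − 2.55 − 0.7 = 0.65
i_t = 0.78 × 3.05 + 0.22 × 0.65 = 2.379 + 0.143 = 2.52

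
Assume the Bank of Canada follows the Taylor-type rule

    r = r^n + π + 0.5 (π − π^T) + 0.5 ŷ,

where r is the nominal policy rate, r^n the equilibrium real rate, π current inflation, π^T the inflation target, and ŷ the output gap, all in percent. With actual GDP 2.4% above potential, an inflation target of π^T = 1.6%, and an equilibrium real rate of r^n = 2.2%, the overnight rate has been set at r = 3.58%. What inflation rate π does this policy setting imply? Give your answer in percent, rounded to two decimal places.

0.65%

Output 2.4% above potential → ŷ = 2.4.
Collecting π: r = r^n + (1 + 0.5) π − 0.5 π^T + 0.5 ŷ
1.5 π = 3.58 − 2.2 + 0.5 × 1.6 − 0.5 × 2.4 = 0.98
π = 0.98 / 1.5 = 0.65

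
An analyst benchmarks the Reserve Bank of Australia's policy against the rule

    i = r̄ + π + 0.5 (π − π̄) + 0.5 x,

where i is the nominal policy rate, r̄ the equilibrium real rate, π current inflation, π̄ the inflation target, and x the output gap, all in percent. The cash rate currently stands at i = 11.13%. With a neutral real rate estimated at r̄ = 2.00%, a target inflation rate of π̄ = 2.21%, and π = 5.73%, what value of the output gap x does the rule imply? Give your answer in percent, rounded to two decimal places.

3.28%

0.5 x = 11.13 − 2.00 − 5.73 − 0.5 × (5.73 − 2.21) = 1.64
x = 1.64 / 0.5 = 3.28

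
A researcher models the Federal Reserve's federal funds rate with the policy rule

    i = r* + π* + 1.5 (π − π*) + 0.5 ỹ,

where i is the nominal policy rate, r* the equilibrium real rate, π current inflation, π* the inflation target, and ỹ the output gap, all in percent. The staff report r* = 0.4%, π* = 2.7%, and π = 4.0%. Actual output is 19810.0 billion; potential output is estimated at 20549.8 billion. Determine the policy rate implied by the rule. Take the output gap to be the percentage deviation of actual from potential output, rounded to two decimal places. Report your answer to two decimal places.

3.25%

Output gap = 100 × (19810.0 − 20549.8) / 20549.8 = -3.60%.
i = 0.40 + 2.70 + 1.5 × (4.00 − 2.70) + 0.5 × (-3.60)
   = 0.40 + 2.7 + 1.95 − 1.8 = 3.25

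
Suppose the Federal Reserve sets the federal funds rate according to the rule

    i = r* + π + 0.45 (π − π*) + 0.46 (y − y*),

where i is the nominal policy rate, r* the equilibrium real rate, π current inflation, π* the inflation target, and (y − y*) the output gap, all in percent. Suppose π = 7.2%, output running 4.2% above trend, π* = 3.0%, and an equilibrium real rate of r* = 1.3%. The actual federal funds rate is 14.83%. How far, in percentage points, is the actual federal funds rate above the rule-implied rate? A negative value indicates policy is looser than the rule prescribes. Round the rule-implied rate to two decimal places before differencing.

2.51 pp

Output 4.2% above potential → (y − y*) = 4.2.
i = 1.3 + 7.2 + 0.45 × (7.2 − 3.0) + 0.46 × 4.2
   = 1.3 + 7.2 + 1.89 + 1.932 = 12.32
Deviation = 14.83 − 12.32 = 2.51 pp.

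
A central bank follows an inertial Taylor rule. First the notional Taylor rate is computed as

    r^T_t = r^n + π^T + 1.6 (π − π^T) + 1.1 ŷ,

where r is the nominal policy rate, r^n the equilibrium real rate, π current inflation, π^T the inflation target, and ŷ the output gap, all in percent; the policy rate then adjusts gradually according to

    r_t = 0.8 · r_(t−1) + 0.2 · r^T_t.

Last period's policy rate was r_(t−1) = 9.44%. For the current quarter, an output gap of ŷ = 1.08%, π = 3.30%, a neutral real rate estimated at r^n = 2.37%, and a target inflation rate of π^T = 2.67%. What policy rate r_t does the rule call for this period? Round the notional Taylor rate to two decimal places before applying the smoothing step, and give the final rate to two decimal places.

r^T_t = 2.37 + 2.67 + 1.6 × (3.30 − 2.67) + 1.1 × 1.08
   = 2.37 + 2.67 + 1.008 + 1.188 = 7.24
r_t = 0.8 × 9.44 + 0.2 × 7.24 = 7.552 + 1.448 = 9.00

9.00%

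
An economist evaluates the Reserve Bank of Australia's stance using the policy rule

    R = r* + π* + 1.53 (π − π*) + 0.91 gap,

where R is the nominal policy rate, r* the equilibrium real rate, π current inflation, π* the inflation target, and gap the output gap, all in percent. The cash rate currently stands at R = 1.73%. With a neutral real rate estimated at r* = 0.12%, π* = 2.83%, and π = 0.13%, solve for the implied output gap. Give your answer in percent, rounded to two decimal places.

3.20%

0.91 gap = 1.73 − 0.12 − 2.83 − 1.53 × (0.13 − 2.83) = 2.911
gap = 2.911 / 0.91 = 3.20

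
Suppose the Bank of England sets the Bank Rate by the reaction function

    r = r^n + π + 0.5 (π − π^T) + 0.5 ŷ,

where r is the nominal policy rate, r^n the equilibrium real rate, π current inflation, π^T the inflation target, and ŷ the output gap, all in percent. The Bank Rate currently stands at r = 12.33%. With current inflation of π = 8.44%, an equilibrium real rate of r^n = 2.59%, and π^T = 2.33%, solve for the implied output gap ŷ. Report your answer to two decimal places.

-3.51%

0.5 ŷ = 12.33 − 2.59 − 8.44 − 0.5 × (8.44 − 2.33) = -1.755
ŷ = -1.755 / 0.5 = -3.51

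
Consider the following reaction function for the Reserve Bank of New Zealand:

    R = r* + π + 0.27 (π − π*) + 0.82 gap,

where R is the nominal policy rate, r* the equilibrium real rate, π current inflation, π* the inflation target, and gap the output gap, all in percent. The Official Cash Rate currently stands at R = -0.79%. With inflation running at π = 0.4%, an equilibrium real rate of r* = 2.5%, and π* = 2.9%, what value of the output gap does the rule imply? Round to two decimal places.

0.82 gap = -0.79 − 2.5 − 0.4 − 0.27 × (0.4 − 2.9) = -3.015
gap = -3.015 / 0.82 = -3.68

-3.68%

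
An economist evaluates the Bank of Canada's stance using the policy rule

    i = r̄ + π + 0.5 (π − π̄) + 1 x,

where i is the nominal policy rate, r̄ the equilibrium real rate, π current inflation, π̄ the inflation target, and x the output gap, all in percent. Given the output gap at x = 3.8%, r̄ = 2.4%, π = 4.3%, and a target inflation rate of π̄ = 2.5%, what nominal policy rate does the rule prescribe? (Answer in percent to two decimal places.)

11.40%

i = 2.4 + 4.3 + 0.5 × (4.3 − 2.5) + 1 × 3.8
   = 2.4 + 4.3 + 0.9 + 3.8 = 11.40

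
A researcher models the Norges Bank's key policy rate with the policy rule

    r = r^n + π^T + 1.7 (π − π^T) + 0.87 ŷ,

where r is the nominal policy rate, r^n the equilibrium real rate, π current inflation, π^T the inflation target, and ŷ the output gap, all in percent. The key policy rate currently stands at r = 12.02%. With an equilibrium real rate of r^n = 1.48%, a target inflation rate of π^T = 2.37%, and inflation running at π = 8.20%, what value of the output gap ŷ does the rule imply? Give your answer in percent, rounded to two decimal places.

-2.00%

0.87 ŷ = 12.02 − 1.48 − 2.37 − 1.7 × (8.20 − 2.37) = -1.741
ŷ = -1.741 / 0.87 = -2.00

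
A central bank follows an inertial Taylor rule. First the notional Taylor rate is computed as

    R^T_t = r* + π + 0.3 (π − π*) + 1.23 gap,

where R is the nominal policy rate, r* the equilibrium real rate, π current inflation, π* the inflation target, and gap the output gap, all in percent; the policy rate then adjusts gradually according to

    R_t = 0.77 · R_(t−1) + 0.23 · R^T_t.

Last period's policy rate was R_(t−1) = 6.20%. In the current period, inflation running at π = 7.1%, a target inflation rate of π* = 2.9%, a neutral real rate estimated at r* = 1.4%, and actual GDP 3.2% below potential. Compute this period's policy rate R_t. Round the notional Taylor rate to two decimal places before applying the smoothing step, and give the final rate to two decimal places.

Output 3.2% below potential → gap = -3.2.
R^T_t = 1.4 + 7.1 + 0.3 × (7.1 − 2.9) + 1.23 × (-3.2)
   = 1.4 + 7.1 + 1.26 − 3.936 = 5.82
R_t = 0.77 × 6.20 + 0.23 × 5.82 = 4.774 + 1.3386 = 6.11

6.11%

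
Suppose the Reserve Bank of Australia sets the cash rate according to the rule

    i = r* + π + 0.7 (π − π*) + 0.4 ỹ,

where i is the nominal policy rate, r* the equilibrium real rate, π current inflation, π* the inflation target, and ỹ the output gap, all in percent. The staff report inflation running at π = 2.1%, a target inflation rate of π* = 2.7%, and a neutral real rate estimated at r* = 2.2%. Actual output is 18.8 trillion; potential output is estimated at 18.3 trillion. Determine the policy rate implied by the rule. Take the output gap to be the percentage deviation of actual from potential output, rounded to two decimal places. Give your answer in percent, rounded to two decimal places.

Output gap = 100 × (18.8 − 18.3) / 18.3 = 2.73%.
i = 2.20 + 2.10 + 0.7 × (2.10 − 2.70) + 0.4 × 2.73
   = 2.20 + 2.1 − 0.42 + 1.092 = 4.97

4.97%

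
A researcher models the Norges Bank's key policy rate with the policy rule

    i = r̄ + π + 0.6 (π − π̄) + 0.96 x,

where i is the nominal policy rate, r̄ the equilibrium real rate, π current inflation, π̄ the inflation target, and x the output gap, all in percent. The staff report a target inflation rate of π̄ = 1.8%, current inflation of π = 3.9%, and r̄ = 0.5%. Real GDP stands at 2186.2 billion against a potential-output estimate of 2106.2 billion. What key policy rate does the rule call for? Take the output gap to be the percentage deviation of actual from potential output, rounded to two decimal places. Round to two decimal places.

Output gap = 100 × (2186.2 − 2106.2) / 2106.2 = 3.80%.
i = 0.50 + 3.90 + 0.6 × (3.90 − 1.80) + 0.96 × 3.80
   = 0.50 + 3.9 + 1.26 + 3.648 = 9.31

9.31%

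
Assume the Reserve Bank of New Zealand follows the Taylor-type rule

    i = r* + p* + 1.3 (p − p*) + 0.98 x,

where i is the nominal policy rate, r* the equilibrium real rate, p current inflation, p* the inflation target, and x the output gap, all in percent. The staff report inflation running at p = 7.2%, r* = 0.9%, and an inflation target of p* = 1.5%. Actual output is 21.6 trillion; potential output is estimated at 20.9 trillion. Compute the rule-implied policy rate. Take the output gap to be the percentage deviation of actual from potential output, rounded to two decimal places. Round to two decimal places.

Output gap = 100 × (21.6 − 20.9) / 20.9 = 3.35%.
i = 0.90 + 1.50 + 1.3 × (7.20 − 1.50) + 0.98 × 3.35
   = 0.90 + 1.5 + 7.41 + 3.283 = 13.09

13.09%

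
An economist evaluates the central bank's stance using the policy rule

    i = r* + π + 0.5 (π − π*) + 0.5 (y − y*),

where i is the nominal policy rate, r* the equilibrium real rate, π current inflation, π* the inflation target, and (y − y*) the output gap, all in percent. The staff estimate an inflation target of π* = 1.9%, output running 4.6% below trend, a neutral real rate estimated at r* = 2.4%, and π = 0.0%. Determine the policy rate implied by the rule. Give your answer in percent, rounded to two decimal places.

-0.85%

Output 4.6% below potential → (y − y*) = -4.6.
i = 2.4 + 0.0 + 0.5 × (0.0 − 1.9) + 0.5 × (-4.6)
   = 2.4 + 0 − 0.95 − 2.3 = -0.85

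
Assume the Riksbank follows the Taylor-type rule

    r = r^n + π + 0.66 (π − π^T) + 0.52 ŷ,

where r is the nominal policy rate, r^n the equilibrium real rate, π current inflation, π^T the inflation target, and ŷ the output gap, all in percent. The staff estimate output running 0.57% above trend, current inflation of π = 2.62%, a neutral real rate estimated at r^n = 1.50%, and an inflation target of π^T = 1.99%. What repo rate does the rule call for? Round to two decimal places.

Output 0.57% above potential → ŷ = 0.57.
r = 1.50 + 2.62 + 0.66 × (2.62 − 1.99) + 0.52 × 0.57
   = 1.50 + 2.62 + 0.4158 + 0.2964 = 4.83

4.83%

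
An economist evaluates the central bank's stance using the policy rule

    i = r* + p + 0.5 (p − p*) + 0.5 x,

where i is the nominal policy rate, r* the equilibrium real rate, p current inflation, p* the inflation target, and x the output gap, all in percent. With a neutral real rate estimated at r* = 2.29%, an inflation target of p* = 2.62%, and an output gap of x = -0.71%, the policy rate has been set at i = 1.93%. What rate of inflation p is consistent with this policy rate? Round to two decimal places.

Collecting p: i = r* + (1 + 0.5) p − 0.5 p* + 0.5 x
1.5 p = 1.93 − 2.29 + 0.5 × 2.62 − 0.5 × (-0.71) = 1.305
p = 1.305 / 1.5 = 0.87

0.87%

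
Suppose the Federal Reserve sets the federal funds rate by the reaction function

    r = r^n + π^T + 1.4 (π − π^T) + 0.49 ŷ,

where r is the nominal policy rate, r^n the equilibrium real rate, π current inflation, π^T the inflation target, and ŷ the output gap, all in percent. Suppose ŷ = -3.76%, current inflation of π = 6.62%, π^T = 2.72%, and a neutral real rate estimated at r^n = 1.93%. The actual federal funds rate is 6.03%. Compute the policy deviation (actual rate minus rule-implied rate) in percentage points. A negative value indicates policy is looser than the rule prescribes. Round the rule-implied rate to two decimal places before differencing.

-2.24 pp

r = 1.93 + 2.72 + 1.4 × (6.62 − 2.72) + 0.49 × (-3.76)
   = 1.93 + 2.72 + 5.46 − 1.8424 = 8.27
Deviation = 6.03 − 8.27 = -2.24 pp.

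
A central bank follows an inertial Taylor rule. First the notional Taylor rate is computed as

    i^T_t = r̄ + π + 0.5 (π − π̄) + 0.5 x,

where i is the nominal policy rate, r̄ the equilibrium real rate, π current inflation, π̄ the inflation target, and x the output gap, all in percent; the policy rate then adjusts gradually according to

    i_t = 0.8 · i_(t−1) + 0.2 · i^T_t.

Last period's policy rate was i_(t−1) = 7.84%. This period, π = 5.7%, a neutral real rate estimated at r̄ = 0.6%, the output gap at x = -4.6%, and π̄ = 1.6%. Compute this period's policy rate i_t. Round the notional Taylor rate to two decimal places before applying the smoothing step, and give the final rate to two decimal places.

i^T_t = 0.6 + 5.7 + 0.5 × (5.7 − 1.6) + 0.5 × (-4.6)
   = 0.6 + 5.7 + 2.05 − 2.3 = 6.05
i_t = 0.8 × 7.84 + 0.2 × 6.05 = 6.272 + 1.21 = 7.48

7.48%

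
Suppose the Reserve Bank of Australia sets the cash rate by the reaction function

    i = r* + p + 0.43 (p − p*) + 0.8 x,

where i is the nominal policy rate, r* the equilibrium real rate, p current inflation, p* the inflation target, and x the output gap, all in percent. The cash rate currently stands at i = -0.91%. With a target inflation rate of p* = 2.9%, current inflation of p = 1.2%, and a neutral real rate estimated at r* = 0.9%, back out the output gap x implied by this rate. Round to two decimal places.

0.8 x = -0.91 − 0.9 − 1.2 − 0.43 × (1.2 − 2.9) = -2.279
x = -2.279 / 0.8 = -2.85

-2.85%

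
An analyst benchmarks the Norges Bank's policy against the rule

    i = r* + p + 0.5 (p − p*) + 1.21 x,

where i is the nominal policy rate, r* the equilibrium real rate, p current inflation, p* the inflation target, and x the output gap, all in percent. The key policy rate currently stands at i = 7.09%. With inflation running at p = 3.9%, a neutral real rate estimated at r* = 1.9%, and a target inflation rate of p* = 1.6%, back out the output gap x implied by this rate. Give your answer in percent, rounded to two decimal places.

1.21 x = 7.09 − 1.9 − 3.9 − 0.5 × (3.9 − 1.6) = 0.14
x = 0.14 / 1.21 = 0.12

0.12%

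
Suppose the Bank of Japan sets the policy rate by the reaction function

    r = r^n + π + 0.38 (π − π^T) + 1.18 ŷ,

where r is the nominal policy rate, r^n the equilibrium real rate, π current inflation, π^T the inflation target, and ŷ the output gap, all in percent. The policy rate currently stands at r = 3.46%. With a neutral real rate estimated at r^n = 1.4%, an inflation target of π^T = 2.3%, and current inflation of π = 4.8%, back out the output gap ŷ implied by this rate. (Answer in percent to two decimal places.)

-3.13%

1.18 ŷ = 3.46 − 1.4 − 4.8 − 0.38 × (4.8 − 2.3) = -3.69
ŷ = -3.69 / 1.18 = -3.13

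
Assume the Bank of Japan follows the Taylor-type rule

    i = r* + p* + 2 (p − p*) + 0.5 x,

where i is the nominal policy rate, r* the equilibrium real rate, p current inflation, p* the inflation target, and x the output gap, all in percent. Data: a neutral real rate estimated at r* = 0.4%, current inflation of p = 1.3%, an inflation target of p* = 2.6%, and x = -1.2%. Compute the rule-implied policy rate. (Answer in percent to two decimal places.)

-0.20%

i = 0.4 + 2.6 + 2 × (1.3 − 2.6) + 0.5 × (-1.2)
   = 0.4 + 2.6 − 2.6 − 0.6 = -0.20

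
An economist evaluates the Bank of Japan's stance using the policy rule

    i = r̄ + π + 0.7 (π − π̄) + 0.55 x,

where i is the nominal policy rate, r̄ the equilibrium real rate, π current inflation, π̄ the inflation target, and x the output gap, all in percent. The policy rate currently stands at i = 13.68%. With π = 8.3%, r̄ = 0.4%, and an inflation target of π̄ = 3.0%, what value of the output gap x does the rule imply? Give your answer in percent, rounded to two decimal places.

2.31%

0.55 x = 13.68 − 0.4 − 8.3 − 0.7 × (8.3 − 3.0) = 1.27
x = 1.27 / 0.55 = 2.31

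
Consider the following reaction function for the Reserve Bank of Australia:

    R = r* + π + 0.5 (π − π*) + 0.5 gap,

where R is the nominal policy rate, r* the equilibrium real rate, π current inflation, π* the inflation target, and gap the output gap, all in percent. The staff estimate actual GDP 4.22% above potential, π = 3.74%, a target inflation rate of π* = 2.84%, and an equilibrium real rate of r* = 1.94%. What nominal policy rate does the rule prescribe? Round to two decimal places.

8.24%

Output 4.22% above potential → gap = 4.22.
R = 1.94 + 3.74 + 0.5 × (3.74 − 2.84) + 0.5 × 4.22
   = 1.94 + 3.74 + 0.45 + 2.11 = 8.24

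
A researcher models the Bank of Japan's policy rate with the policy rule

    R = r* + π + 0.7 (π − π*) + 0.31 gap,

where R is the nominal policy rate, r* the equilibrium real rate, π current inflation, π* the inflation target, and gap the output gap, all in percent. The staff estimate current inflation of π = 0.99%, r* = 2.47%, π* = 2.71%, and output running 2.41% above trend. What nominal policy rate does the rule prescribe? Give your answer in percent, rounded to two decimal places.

Output 2.41% above potential → gap = 2.41.
R = 2.47 + 0.99 + 0.7 × (0.99 − 2.71) + 0.31 × 2.41
   = 2.47 + 0.99 − 1.204 + 0.7471 = 3.00

3.00%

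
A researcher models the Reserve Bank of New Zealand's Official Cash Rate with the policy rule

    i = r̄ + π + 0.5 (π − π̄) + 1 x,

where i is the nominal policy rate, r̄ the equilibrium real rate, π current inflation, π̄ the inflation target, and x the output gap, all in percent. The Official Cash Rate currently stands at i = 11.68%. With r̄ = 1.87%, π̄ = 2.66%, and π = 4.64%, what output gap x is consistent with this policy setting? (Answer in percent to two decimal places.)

4.18%

1 x = 11.68 − 1.87 − 4.64 − 0.5 × (4.64 − 2.66) = 4.18
x = 4.18 / 1 = 4.18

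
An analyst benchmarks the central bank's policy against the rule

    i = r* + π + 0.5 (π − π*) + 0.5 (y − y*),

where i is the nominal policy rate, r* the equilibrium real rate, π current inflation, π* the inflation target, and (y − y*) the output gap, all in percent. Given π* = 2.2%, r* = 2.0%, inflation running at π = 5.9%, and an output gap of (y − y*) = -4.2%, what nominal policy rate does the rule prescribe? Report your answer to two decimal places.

7.65%

i = 2.0 + 5.9 + 0.5 × (5.9 − 2.2) + 0.5 × (-4.2)
   = 2.0 + 5.9 + 1.85 − 2.1 = 7.65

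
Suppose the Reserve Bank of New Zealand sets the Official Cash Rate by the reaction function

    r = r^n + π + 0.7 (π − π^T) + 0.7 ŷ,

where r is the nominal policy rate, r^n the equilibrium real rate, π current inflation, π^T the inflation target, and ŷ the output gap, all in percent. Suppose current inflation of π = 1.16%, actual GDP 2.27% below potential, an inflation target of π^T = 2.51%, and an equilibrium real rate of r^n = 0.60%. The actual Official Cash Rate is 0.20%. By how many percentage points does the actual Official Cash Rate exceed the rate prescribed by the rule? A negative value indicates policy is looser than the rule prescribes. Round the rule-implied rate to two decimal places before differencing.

Output 2.27% below potential → ŷ = -2.27.
r = 0.60 + 1.16 + 0.7 × (1.16 − 2.51) + 0.7 × (-2.27)
   = 0.60 + 1.16 − 0.945 − 1.589 = -0.77
Deviation = 0.20 − (-0.77) = 0.97 pp.

0.97 pp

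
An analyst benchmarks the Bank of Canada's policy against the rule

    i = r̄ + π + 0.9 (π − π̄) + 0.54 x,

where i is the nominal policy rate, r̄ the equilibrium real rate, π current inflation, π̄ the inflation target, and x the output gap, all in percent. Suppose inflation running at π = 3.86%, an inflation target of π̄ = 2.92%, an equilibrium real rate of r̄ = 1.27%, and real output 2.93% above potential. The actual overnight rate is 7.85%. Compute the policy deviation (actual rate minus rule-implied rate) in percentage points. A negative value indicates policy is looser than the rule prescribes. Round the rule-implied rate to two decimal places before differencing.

Output 2.93% above potential → x = 2.93.
i = 1.27 + 3.86 + 0.9 × (3.86 − 2.92) + 0.54 × 2.93
   = 1.27 + 3.86 + 0.846 + 1.5822 = 7.56
Deviation = 7.85 − 7.56 = 0.29 pp.

0.29 pp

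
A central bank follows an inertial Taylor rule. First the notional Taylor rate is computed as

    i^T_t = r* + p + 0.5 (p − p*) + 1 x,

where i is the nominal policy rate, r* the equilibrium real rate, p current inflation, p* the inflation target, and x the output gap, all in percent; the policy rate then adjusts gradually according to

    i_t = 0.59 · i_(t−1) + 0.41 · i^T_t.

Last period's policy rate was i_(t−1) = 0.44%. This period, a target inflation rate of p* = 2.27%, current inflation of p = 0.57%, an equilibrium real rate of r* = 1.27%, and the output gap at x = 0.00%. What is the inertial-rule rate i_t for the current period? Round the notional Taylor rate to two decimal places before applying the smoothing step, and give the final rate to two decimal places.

0.67%

i^T_t = 1.27 + 0.57 + 0.5 × (0.57 − 2.27) + 1 × 0.00
   = 1.27 + 0.57 − 0.85 + 0 = 0.99
i_t = 0.59 × 0.44 + 0.41 × 0.99 = 0.2596 + 0.4059 = 0.67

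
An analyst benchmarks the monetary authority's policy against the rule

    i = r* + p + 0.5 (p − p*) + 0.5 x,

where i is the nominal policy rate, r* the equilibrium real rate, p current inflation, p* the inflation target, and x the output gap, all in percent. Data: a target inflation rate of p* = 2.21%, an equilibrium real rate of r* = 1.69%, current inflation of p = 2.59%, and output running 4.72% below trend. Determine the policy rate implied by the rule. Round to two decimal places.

Output 4.72% below potential → x = -4.72.
i = 1.69 + 2.59 + 0.5 × (2.59 − 2.21) + 0.5 × (-4.72)
   = 1.69 + 2.59 + 0.19 − 2.36 = 2.11

2.11%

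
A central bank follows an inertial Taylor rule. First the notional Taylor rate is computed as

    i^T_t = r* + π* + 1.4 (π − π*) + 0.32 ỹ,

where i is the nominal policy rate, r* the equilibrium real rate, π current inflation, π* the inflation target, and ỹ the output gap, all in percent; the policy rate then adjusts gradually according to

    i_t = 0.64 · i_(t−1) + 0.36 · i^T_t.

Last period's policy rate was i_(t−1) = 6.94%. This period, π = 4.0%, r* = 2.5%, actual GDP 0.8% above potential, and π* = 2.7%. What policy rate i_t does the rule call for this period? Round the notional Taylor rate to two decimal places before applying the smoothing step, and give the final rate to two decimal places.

7.06%

Output 0.8% above potential → ỹ = 0.8.
i^T_t = 2.5 + 2.7 + 1.4 × (4.0 − 2.7) + 0.32 × 0.8
   = 2.5 + 2.7 + 1.82 + 0.256 = 7.28
i_t = 0.64 × 6.94 + 0.36 × 7.28 = 4.4416 + 2.6208 = 7.06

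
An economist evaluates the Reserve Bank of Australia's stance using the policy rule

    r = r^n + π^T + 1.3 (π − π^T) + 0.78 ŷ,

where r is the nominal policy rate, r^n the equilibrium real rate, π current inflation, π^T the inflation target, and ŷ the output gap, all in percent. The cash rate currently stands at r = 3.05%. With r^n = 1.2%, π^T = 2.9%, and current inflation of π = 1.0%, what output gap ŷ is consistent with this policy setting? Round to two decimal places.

1.82%

0.78 ŷ = 3.05 − 1.2 − 2.9 − 1.3 × (1.0 − 2.9) = 1.42
ŷ = 1.42 / 0.78 = 1.82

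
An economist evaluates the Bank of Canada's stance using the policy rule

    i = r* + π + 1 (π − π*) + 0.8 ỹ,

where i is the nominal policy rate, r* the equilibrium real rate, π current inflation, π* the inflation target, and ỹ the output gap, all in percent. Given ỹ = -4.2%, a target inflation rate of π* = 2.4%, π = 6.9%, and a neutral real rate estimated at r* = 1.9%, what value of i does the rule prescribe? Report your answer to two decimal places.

9.94%

i = 1.9 + 6.9 + 1 × (6.9 − 2.4) + 0.8 × (-4.2)
   = 1.9 + 6.9 + 4.5 − 3.36 = 9.94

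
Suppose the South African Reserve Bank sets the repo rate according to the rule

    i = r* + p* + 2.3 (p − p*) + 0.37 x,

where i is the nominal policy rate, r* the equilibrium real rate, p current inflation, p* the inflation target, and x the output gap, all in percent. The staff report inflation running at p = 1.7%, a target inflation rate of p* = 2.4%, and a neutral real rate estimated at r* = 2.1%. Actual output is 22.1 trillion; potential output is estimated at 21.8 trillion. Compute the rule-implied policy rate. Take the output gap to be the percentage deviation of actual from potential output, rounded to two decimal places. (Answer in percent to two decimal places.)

Output gap = 100 × (22.1 − 21.8) / 21.8 = 1.38%.
i = 2.10 + 2.40 + 2.3 × (1.70 − 2.40) + 0.37 × 1.38
   = 2.10 + 2.4 − 1.61 + 0.5106 = 3.40

3.40%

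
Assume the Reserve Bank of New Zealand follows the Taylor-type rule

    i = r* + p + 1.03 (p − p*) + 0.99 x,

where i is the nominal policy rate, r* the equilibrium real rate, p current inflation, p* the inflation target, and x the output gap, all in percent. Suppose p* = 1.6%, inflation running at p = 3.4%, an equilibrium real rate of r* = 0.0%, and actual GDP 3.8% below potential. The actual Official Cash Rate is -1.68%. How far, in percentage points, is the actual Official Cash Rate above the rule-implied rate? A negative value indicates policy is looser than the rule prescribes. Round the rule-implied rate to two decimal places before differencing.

-3.17 pp

Output 3.8% below potential → x = -3.8.
i = 0.0 + 3.4 + 1.03 × (3.4 − 1.6) + 0.99 × (-3.8)
   = 0.0 + 3.4 + 1.854 − 3.762 = 1.49
Deviation = -1.68 − 1.49 = -3.17 pp.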